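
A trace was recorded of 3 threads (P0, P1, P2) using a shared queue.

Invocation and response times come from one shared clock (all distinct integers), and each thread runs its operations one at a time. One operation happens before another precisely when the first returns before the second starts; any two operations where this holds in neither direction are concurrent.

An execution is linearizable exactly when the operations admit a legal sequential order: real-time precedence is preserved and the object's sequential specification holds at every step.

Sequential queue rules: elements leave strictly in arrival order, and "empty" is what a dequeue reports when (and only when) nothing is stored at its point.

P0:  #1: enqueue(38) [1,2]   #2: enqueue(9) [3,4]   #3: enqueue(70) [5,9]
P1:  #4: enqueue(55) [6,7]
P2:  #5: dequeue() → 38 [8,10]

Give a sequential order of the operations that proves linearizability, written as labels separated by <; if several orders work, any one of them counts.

#1 < #2 < #3 < #4 < #5

step 1: #1 enqueue(38) — queue <38>
step 2: #2 enqueue(9) — queue <38,9>
step 3: #3 enqueue(70) — queue <38,9,70>
step 4: #4 enqueue(55) — queue <38,9,70,55>
step 5: #5 dequeue() → 38 — queue <9,70,55>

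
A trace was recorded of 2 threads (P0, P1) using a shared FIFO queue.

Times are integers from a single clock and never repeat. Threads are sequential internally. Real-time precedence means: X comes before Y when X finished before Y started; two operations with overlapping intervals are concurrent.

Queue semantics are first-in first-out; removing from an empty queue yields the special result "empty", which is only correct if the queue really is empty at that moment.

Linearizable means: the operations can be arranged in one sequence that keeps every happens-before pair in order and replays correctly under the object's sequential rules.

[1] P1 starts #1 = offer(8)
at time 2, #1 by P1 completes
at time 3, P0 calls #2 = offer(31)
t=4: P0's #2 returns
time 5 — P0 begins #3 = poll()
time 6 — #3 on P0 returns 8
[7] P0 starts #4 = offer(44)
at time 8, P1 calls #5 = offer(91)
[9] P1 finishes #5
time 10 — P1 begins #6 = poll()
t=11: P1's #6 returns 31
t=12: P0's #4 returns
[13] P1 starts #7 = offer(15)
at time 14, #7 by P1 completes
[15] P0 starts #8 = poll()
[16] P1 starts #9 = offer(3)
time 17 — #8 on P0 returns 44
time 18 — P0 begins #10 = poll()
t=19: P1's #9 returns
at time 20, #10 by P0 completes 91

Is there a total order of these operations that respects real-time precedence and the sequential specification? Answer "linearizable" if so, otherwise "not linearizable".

witness order: #1, #2, #3, #4, #5, #6, #7, #8, #9, #10
1. #1 offer(8), leaving queue <8>
2. #2 offer(31), leaving queue <8,31>
3. #3 poll() → 8, leaving queue <31>
4. #4 offer(44), leaving queue <31,44>
5. #5 offer(91), leaving queue <31,44,91>
6. #6 poll() → 31, leaving queue <44,91>
7. #7 offer(15), leaving queue <44,91,15>
8. #8 poll() → 44, leaving queue <91,15>
9. #9 offer(3), leaving queue <91,15,3>
10. #10 poll() → 91, leaving queue <15,3>

linearizable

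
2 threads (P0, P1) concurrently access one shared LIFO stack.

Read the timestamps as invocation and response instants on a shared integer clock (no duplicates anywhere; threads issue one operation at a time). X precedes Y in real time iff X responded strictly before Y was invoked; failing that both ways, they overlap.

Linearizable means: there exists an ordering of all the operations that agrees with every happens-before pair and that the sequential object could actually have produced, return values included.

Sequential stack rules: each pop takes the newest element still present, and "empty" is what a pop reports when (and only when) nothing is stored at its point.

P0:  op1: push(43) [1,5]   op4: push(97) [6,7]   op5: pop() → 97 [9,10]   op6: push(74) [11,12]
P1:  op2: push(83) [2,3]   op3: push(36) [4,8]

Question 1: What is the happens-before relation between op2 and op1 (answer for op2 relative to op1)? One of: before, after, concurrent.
concurrent

op2 spans [2,3], op1 spans [1,5]
the intervals overlap in both directions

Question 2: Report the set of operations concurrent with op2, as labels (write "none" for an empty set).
op1

op2 spans [2,3]; an op avoiding the whole window 2..3 is ordered, any other is concurrent
op1 [1,5]: concurrent
op3 [4,8]: after
op4 [6,7]: after
op5 [9,10]: after
op6 [11,12]: after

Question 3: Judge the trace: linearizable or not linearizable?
linearizable

one valid linearization: op1, op2, op3, op4, op5, op6
after step 1 (op1 push(43)): stack <43>
after step 2 (op2 push(83)): stack <43,83>
after step 3 (op3 push(36)): stack <43,83,36>
after step 4 (op4 push(97)): stack <43,83,36,97>
after step 5 (op5 pop() → 97): stack <43,83,36>
after step 6 (op6 push(74)): stack <43,83,36,74>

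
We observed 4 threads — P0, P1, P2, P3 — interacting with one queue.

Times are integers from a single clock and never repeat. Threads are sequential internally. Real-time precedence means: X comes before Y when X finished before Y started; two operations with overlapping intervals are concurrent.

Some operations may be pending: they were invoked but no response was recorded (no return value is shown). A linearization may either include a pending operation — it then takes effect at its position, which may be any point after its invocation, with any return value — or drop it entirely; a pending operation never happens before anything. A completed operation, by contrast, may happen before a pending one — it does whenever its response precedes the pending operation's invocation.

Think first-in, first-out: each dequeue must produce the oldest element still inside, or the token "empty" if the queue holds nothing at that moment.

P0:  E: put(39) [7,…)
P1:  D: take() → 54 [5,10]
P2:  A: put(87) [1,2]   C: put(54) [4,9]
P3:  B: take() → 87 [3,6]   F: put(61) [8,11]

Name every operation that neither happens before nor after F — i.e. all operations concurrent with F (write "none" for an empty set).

C, D, E

F spans [8,11]; an op avoiding the whole window 8..11 is ordered, any other is concurrent
A [1,2]: before
B [3,6]: before
C [4,9]: concurrent
D [5,10]: concurrent
E [7,…): concurrent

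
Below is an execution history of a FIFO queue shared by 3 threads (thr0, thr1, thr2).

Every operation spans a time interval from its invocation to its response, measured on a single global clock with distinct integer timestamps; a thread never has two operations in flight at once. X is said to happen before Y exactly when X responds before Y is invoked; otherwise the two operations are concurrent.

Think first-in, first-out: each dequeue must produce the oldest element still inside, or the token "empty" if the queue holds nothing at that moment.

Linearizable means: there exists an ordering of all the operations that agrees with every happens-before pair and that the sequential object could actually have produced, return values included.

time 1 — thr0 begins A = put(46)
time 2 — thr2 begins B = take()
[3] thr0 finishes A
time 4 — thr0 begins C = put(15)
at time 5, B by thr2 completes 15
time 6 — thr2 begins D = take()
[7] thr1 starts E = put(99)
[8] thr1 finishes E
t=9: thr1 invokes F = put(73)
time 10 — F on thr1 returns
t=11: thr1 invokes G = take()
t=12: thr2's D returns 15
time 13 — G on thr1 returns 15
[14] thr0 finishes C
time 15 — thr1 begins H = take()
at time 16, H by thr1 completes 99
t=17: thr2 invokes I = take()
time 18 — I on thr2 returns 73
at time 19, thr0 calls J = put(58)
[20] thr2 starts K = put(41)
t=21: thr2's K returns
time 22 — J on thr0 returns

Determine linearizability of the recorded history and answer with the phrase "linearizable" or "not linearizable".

the violation lands at event 5, B's response at time 5: events 1..4 linearize, events 1..5 do not
no legal order exists: 2 real-time-consistent candidates over 2 completed FIFO queue operations, all rejected
no completion choice of the 1 pending operation (C) rescues it — every subset was tried
e.g. A, B (pending dropped): illegal at step 2, since B take() → 15 cannot apply there
e.g. B, A (pending dropped): illegal at step 1, since B take() → 15 cannot apply there

not linearizable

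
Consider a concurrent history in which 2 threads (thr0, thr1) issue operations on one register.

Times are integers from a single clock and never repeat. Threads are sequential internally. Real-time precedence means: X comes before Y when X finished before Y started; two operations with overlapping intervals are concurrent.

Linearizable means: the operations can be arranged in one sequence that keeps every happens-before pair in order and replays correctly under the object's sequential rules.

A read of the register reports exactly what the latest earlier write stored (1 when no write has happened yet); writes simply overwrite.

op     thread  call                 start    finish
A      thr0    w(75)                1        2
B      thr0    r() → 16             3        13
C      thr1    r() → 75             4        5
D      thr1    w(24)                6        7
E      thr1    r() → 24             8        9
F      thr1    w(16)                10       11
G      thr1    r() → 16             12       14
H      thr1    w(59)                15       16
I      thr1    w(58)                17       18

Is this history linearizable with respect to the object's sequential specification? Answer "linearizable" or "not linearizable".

linearizable

witness order: A, C, D, E, F, B, G, H, I
1. A w(75), leaving value 75
2. C r() → 75, leaving value 75
3. D w(24), leaving value 24
4. E r() → 24, leaving value 24
5. F w(16), leaving value 16
6. B r() → 16, leaving value 16
7. G r() → 16, leaving value 16
8. H w(59), leaving value 59
9. I w(58), leaving value 58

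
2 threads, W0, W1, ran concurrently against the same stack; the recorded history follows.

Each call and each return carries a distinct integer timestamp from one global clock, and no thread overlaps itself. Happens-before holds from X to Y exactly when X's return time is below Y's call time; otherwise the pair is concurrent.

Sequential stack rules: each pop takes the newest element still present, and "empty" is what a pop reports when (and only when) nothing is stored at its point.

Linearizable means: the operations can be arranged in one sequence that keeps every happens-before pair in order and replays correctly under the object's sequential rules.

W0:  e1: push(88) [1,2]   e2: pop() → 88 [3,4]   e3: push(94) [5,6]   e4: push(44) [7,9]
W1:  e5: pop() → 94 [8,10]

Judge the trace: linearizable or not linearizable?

linearizable

witness order: e1, e2, e3, e5, e4
after step 1 (e1 push(88)): stack <88>
after step 2 (e2 pop() → 88): stack <>
after step 3 (e3 push(94)): stack <94>
after step 4 (e5 pop() → 94): stack <>
after step 5 (e4 push(44)): stack <44>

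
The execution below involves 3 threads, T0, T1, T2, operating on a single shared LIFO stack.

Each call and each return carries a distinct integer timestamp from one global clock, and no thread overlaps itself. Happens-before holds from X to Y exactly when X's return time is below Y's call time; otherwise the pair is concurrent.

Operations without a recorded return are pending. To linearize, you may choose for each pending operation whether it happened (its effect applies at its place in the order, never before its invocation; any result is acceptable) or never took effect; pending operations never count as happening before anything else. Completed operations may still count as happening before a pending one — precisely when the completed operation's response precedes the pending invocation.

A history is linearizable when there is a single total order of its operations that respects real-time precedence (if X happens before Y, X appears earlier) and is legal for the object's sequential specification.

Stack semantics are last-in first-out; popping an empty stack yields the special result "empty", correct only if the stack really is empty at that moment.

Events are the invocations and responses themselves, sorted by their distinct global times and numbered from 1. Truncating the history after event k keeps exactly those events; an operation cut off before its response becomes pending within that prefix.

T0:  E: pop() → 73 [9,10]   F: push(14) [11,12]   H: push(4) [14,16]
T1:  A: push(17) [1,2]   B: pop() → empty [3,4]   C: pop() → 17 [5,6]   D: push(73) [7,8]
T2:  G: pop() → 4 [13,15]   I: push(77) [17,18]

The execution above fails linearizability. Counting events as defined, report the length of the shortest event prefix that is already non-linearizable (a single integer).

a valid linearization of events 1..3 exists, for instance A:
after step 1 (A push(17)): stack <17>
at event 4 (B's time-4 response) nothing linearizes any more
e.g. A, B: illegal at step 2, since B pop() → empty cannot apply there

4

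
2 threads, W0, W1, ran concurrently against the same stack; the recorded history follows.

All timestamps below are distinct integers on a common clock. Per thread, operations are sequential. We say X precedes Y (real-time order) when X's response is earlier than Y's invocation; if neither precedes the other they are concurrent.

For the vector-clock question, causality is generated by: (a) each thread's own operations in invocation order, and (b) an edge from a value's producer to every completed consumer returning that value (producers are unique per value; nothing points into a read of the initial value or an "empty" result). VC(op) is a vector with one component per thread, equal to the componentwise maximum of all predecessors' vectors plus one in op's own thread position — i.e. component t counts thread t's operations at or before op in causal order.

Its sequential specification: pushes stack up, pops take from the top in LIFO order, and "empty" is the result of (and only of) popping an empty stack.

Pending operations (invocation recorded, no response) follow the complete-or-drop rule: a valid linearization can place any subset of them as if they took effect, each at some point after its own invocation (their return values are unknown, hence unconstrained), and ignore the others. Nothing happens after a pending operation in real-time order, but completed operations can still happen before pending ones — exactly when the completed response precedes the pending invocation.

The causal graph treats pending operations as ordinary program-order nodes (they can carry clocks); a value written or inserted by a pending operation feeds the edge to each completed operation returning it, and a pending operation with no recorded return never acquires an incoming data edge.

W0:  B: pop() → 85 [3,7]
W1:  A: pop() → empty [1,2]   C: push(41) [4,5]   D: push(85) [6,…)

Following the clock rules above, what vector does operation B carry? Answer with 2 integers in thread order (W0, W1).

(1, 3)

VC(A, invoked at 1): no causal predecessors; +1 on W1 → (0, 1)
C, invoked 4, takes VC(A)=(0, 1) under max, adds 1 for W1 → (0, 2)
D, invoked 6, takes VC(C)=(0, 2) under max, adds 1 for W1 → (0, 3)
B, invoked 3, takes VC(D)=(0, 3) under max, adds 1 for W0 → (1, 3)
target: VC(B) = (1, 3)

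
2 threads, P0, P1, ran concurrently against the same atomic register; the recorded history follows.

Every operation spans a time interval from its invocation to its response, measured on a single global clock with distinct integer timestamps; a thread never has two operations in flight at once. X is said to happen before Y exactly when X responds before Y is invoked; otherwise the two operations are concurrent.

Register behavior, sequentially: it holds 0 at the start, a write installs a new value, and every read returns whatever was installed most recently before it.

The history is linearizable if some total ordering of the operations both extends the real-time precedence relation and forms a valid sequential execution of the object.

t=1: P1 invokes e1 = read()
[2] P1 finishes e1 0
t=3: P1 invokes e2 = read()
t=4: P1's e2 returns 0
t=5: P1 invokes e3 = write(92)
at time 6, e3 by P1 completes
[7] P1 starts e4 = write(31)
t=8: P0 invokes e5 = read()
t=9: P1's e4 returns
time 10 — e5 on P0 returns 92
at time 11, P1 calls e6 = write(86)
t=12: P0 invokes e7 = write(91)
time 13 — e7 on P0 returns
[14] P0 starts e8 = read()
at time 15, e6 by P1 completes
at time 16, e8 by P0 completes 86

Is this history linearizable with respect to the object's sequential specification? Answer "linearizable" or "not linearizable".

linearizable

one valid linearization: e1, e2, e3, e5, e4, e7, e6, e8
after step 1 (e1 read() → 0): value 0
after step 2 (e2 read() → 0): value 0
after step 3 (e3 write(92)): value 92
after step 4 (e5 read() → 92): value 92
after step 5 (e4 write(31)): value 31
after step 6 (e7 write(91)): value 91
after step 7 (e6 write(86)): value 86
after step 8 (e8 read() → 86): value 86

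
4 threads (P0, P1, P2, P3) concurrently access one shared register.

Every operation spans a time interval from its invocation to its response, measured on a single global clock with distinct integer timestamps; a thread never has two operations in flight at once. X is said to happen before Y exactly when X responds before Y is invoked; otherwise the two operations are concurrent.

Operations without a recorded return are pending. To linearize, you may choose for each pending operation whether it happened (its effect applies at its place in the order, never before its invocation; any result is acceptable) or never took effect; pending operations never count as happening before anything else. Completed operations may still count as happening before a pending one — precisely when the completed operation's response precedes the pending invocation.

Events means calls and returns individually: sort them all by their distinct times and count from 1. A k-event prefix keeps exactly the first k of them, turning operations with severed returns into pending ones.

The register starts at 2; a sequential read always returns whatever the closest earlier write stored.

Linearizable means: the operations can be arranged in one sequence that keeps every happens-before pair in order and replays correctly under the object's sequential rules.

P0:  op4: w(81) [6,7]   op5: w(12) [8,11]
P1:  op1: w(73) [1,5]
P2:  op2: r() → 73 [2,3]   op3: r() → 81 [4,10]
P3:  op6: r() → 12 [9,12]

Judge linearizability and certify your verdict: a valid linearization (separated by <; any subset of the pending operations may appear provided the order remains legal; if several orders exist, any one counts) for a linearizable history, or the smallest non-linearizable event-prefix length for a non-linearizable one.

linearizable — witness: op1 < op2 < op4 < op3 < op5 < op6

1. op1 w(73), leaving value 73
2. op2 r() → 73, leaving value 73
3. op4 w(81), leaving value 81
4. op3 r() → 81, leaving value 81
5. op5 w(12), leaving value 12
6. op6 r() → 12, leaving value 12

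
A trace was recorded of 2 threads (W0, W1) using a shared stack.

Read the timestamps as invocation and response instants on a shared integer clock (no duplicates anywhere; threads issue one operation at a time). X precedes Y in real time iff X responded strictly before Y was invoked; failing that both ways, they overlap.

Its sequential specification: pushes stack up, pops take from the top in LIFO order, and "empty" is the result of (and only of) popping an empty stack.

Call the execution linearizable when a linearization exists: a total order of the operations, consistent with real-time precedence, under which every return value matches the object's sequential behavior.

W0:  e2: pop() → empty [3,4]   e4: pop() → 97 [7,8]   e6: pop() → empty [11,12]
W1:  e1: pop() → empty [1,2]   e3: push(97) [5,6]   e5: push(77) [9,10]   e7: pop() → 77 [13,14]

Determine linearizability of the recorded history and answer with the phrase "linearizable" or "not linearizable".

cut after 11 events: linearizable; cut after 12 events (e6 responds, time 12): not linearizable
the completed operations (6 total) allow one real-time order; the stack replay rejects it
sample order e1, e2, e3, e4, e5, e6 stalls at step 6 — e6 pop() → empty has no legal effect

not linearizable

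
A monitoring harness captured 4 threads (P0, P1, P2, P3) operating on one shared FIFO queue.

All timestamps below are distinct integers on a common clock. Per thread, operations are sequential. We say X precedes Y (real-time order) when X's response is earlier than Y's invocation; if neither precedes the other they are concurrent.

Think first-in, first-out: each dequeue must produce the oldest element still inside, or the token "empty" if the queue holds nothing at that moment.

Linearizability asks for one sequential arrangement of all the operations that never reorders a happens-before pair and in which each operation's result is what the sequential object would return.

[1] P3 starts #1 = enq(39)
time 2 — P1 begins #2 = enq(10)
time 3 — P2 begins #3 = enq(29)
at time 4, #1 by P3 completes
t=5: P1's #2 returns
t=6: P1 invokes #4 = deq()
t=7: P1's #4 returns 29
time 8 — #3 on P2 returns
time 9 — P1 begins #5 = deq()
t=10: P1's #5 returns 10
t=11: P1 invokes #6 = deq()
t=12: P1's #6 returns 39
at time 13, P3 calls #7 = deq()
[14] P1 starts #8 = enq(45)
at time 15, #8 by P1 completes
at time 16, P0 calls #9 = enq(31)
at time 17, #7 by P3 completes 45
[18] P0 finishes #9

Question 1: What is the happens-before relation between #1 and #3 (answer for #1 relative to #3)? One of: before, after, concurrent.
#1 spans [1,4], #3 spans [3,8]
the intervals overlap in both directions

concurrent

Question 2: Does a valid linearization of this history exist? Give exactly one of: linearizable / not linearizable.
a witness: #3, #2, #1, #4, #5, #6, #8, #7, #9
after step 1 (#3 enq(29)): queue <29>
after step 2 (#2 enq(10)): queue <29,10>
after step 3 (#1 enq(39)): queue <29,10,39>
after step 4 (#4 deq() → 29): queue <10,39>
after step 5 (#5 deq() → 10): queue <39>
after step 6 (#6 deq() → 39): queue <>
after step 7 (#8 enq(45)): queue <45>
after step 8 (#7 deq() → 45): queue <>
after step 9 (#9 enq(31)): queue <31>

linearizable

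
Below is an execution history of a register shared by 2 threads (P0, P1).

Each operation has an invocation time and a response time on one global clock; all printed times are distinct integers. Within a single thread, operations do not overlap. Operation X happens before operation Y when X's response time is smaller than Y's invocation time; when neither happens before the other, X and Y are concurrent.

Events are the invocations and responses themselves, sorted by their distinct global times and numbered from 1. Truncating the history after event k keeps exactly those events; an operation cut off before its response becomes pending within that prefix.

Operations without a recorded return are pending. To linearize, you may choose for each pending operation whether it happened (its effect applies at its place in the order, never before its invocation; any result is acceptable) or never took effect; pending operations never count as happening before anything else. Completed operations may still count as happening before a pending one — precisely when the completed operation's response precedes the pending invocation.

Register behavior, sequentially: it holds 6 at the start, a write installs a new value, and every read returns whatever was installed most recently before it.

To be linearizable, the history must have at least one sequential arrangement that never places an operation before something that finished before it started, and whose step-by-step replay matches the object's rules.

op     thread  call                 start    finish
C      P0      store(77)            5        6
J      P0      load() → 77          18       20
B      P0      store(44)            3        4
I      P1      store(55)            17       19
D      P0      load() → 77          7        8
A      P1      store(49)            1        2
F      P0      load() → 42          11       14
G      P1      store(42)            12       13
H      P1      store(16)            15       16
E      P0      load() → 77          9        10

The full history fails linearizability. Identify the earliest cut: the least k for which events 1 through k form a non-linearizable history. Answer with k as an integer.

20

a valid linearization of events 1..19 exists, for instance A, B, C, D, E, G, F, H, I:
step 1: A store(49) — value 49
step 2: B store(44) — value 44
step 3: C store(77) — value 77
step 4: D load() → 77 — value 77
step 5: E load() → 77 — value 77
step 6: G store(42) — value 42
step 7: F load() → 42 — value 42
step 8: H store(16) — value 16
step 9: I store(55) — value 55
once event 20 joins (J's response, time 20), exhaustive search finds no witness
e.g. A, B, C, D, E, F, G, H, I, J: illegal at step 6, since F load() → 42 cannot apply there
e.g. A, B, C, D, E, F, G, H, J, I: illegal at step 6, since F load() → 42 cannot apply there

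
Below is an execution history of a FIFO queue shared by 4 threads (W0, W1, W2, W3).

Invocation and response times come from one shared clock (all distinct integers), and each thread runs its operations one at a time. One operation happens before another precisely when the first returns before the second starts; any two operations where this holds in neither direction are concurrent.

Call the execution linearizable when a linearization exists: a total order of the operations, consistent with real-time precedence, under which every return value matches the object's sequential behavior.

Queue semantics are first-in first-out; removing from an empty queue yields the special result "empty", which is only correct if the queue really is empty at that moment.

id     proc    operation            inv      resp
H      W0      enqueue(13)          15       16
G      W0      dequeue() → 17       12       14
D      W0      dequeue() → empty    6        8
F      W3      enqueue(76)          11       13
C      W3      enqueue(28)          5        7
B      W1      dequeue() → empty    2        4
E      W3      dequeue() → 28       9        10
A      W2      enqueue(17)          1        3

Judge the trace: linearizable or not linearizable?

not linearizable

already the first 8 events (up to D's response at time 8) admit no linearization; the first 7 still do
checked exhaustively: 4 real-time-consistent orders of 4 completed operations, zero legal FIFO queue replays
sample order A, B, C, D stalls at step 2 — B dequeue() → empty has no legal effect
sample order A, B, D, C stalls at step 2 — B dequeue() → empty has no legal effect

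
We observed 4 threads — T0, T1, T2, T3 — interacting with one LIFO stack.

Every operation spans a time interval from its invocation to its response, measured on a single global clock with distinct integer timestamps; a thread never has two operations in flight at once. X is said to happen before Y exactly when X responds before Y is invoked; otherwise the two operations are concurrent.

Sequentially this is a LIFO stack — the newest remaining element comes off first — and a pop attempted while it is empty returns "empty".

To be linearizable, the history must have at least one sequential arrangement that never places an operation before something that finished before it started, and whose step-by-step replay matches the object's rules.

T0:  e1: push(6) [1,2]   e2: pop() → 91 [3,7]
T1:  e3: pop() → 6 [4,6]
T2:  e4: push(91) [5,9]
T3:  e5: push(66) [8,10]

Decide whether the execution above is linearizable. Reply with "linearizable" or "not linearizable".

a witness: e1, e3, e4, e2, e5
step 1: e1 push(6) — stack <6>
step 2: e3 pop() → 6 — stack <>
step 3: e4 push(91) — stack <91>
step 4: e2 pop() → 91 — stack <>
step 5: e5 push(66) — stack <66>

linearizable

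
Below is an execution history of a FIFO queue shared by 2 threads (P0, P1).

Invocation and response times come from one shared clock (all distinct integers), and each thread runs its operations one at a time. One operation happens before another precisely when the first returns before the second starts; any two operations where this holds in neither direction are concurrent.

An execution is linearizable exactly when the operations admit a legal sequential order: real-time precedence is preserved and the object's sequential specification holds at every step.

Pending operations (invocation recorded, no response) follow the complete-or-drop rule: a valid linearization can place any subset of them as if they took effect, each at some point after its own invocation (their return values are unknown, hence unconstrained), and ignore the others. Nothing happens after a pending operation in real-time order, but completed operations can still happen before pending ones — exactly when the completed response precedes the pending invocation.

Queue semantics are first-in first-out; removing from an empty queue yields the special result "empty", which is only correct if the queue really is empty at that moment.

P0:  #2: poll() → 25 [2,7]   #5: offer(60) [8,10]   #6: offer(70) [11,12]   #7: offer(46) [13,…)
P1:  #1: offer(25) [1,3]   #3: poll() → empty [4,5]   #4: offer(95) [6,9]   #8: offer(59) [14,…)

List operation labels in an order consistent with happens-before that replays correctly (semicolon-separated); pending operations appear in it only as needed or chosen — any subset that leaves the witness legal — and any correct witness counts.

#1; #2; #3; #4; #5; #6

step 1: #1 offer(25) — queue <25>
step 2: #2 poll() → 25 — queue <>
step 3: #3 poll() → empty — queue <>
step 4: #4 offer(95) — queue <95>
step 5: #5 offer(60) — queue <95,60>
step 6: #6 offer(70) — queue <95,60,70>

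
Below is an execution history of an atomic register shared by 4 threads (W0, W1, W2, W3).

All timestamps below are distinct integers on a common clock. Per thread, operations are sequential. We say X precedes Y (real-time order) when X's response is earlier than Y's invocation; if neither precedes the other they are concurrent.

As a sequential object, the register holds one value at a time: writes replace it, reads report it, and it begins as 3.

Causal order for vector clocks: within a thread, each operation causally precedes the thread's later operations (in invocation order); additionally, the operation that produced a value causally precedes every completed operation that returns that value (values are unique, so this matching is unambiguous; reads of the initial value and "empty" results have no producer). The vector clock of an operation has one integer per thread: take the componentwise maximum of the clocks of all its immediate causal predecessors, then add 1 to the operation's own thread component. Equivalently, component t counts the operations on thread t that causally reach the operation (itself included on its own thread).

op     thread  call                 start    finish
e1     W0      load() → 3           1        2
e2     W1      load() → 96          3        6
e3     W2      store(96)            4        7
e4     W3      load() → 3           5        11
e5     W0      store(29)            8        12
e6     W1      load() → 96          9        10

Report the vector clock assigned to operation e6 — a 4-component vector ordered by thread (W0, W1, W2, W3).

root op e4, invoked 5: fresh clock plus W3's own tick → (0, 0, 0, 1)
root op e3, invoked 4: fresh clock plus W2's own tick → (0, 0, 1, 0)
root op e1, invoked 1: fresh clock plus W0's own tick → (1, 0, 0, 0)
e2, invoked 3, takes VC(e3)=(0, 0, 1, 0) under max, adds 1 for W1 → (0, 1, 1, 0)
e5, invoked 8, takes VC(e1)=(1, 0, 0, 0) under max, adds 1 for W0 → (2, 0, 0, 0)
e6, invoked 9, takes VC(e2)=(0, 1, 1, 0), VC(e3)=(0, 0, 1, 0) under max, adds 1 for W1 → (0, 2, 1, 0)
target: VC(e6) = (0, 2, 1, 0)

(0, 2, 1, 0)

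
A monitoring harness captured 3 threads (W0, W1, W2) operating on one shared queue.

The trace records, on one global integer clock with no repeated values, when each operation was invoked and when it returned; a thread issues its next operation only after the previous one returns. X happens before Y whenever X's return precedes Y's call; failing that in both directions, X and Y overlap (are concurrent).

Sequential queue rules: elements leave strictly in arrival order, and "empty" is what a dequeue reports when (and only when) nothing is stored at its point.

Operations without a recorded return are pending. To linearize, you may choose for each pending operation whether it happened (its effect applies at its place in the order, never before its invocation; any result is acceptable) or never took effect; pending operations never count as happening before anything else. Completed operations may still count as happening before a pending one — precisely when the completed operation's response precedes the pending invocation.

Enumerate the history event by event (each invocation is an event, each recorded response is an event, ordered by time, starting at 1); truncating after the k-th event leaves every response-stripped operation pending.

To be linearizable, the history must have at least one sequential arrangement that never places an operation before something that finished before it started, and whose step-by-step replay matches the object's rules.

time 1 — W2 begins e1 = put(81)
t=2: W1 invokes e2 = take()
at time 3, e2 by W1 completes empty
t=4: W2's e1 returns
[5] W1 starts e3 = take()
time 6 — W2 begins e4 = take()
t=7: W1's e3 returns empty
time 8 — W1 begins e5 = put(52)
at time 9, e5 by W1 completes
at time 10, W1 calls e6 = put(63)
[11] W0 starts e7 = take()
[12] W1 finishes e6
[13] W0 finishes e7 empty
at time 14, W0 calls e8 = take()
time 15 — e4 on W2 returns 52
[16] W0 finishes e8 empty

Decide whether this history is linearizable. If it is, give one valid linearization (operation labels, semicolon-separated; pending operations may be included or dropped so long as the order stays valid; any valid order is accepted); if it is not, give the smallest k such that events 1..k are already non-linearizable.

events 1..12 are fine; event 13 — the response of e7 at time 13 — makes the prefix non-linearizable
the 6 completed operations admit 4 real-time orders; each fails the queue replay
include/drop combinations of the 1 pending operation (e4) were all tried; none helps
for example e1, e2, e3, e5, e6, e7 (pending dropped) fails at step 2: e2 take() → empty is not legal there
for example e1, e2, e3, e5, e7, e6 (pending dropped) fails at step 2: e2 take() → empty is not legal there

not linearizable — minimal violating prefix: 13 events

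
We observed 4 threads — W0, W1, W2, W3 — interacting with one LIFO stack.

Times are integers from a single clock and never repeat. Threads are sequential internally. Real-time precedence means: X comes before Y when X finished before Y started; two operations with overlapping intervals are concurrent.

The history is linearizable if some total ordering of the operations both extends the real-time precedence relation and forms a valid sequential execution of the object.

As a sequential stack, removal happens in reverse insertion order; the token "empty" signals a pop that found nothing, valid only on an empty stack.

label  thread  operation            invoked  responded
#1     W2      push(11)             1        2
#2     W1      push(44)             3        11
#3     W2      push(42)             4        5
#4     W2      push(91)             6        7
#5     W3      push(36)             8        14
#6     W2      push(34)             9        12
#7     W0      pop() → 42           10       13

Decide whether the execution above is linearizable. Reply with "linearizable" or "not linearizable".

not linearizable

through event 12 a valid linearization exists; event 13 (#7 responding at time 13) ends that
the 6 completed operations admit 10 real-time orders; each fails the LIFO stack replay
completion choices over the 1 pending operation (#5) were checked; none helps
for example #1, #2, #3, #4, #6, #7 (pending dropped) fails at step 6: #7 pop() → 42 is not legal there
for example #1, #2, #3, #4, #7, #6 (pending dropped) fails at step 5: #7 pop() → 42 is not legal there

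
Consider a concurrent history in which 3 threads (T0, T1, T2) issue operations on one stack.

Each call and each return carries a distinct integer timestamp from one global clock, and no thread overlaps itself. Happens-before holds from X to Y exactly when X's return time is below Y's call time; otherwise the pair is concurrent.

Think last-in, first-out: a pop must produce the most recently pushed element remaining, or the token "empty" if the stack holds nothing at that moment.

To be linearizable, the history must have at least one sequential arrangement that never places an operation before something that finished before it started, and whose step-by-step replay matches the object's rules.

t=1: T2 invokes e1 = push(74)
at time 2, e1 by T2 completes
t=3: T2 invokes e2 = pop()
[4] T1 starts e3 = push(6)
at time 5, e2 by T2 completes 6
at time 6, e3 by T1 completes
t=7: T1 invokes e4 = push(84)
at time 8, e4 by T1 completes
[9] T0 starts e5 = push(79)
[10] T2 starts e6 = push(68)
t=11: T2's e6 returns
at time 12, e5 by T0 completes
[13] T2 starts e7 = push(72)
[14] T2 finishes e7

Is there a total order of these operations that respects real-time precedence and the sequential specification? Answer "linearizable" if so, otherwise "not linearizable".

one valid linearization: e1, e3, e2, e4, e5, e6, e7
after step 1 (e1 push(74)): stack <74>
after step 2 (e3 push(6)): stack <74,6>
after step 3 (e2 pop() → 6): stack <74>
after step 4 (e4 push(84)): stack <74,84>
after step 5 (e5 push(79)): stack <74,84,79>
after step 6 (e6 push(68)): stack <74,84,79,68>
after step 7 (e7 push(72)): stack <74,84,79,68,72>

linearizable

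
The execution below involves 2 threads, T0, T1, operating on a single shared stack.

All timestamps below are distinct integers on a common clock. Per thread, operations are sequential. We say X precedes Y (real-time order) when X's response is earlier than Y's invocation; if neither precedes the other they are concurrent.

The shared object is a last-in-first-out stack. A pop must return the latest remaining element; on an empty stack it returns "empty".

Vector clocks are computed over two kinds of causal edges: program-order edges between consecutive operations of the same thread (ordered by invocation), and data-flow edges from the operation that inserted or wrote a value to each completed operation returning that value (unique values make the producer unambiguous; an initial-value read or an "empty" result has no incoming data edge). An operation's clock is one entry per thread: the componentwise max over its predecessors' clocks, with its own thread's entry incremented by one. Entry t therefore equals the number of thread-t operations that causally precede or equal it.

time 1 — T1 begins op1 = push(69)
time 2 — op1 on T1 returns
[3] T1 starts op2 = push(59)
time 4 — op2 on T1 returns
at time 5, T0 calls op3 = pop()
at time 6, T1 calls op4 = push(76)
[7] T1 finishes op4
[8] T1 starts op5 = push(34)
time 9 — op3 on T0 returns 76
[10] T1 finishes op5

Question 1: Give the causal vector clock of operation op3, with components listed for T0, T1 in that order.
Answer: (1, 3)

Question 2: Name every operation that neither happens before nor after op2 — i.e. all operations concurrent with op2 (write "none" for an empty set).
Answer: none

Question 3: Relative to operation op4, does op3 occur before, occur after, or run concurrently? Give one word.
Answer: concurrent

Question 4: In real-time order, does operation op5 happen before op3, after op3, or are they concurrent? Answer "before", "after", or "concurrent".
Answer: concurrent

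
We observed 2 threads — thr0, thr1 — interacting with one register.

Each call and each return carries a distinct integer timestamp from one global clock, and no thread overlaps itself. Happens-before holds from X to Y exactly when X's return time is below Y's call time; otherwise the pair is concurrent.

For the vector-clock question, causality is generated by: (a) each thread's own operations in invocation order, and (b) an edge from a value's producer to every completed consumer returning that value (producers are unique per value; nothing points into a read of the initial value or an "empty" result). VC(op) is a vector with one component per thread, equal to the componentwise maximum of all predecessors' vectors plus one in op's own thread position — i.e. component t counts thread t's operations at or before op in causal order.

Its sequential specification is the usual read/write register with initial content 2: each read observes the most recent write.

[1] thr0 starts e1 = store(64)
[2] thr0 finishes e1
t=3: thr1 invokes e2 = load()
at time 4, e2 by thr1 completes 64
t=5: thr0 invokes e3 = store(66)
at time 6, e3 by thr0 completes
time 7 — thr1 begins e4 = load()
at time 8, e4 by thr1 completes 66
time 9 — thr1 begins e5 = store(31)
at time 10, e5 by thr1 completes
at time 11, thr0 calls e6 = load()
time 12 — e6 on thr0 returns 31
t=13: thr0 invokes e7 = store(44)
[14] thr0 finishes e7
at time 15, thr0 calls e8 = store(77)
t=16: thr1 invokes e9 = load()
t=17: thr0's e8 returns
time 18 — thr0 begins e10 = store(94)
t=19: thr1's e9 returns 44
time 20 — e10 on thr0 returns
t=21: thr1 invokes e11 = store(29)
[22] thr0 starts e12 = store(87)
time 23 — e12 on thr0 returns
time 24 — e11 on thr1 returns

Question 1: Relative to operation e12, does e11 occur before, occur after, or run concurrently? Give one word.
concurrent

e11 spans [21,24], e12 spans [22,23]
the intervals overlap in both directions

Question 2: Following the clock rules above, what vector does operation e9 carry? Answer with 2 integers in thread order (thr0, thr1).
(4, 4)

root op e1, invoked 1: fresh clock plus thr0's own tick → (1, 0)
VC(e2, invoked at 3): max of VC(e1)=(1, 0), then +1 on thread thr1 → (1, 1)
VC(e3, invoked at 5): max of VC(e1)=(1, 0), then +1 on thread thr0 → (2, 0)
VC(e4, invoked at 7): max of VC(e2)=(1, 1), VC(e3)=(2, 0), then +1 on thread thr1 → (2, 2)
VC(e5, invoked at 9): max of VC(e4)=(2, 2), then +1 on thread thr1 → (2, 3)
VC(e6, invoked at 11): max of VC(e3)=(2, 0), VC(e5)=(2, 3), then +1 on thread thr0 → (3, 3)
VC(e7, invoked at 13): max of VC(e6)=(3, 3), then +1 on thread thr0 → (4, 3)
VC(e9, invoked at 16): max of VC(e5)=(2, 3), VC(e7)=(4, 3), then +1 on thread thr1 → (4, 4)
VC(e8, invoked at 15): max of VC(e7)=(4, 3), then +1 on thread thr0 → (5, 3)
VC(e11, invoked at 21): max of VC(e9)=(4, 4), then +1 on thread thr1 → (4, 5)
VC(e10, invoked at 18): max of VC(e8)=(5, 3), then +1 on thread thr0 → (6, 3)
VC(e12, invoked at 22): max of VC(e10)=(6, 3), then +1 on thread thr0 → (7, 3)
target: VC(e9) = (4, 4)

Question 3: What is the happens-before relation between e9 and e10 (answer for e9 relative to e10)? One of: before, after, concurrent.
concurrent

e9 spans [16,19], e10 spans [18,20]
the intervals overlap in both directions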